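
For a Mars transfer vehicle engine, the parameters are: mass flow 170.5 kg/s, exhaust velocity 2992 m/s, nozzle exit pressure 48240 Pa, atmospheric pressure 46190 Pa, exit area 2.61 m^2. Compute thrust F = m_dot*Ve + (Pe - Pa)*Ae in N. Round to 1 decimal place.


Step 1: Momentum thrust = m_dot * Ve = 170.5 * 2992 = 510136.0 N
Step 2: Pressure thrust = (Pe - Pa) * Ae = (48240 - 46190) * 2.61 = 5350.50 N
Step 3: Total thrust F = 510136.0 + 5350.50 = 515486.5 N

515486.5


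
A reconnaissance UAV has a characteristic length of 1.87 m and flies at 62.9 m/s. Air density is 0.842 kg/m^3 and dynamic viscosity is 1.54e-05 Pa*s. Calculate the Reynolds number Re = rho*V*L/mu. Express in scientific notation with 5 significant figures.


Step 1: Numerator = rho * V * L = 0.842 * 62.9 * 1.87 = 99.038566
Step 2: Re = 99.038566 / 1.54e-05
Step 3: Re = 6.4311e+06

6.4311e+06


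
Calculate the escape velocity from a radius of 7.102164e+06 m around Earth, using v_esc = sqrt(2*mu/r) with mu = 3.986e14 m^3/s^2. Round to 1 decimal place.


Step 1: 2*mu/r = 2 * 3.986e14 / 7.102164e+06 = 112247478.3742
Step 2: v_esc = sqrt(112247478.3742) = 10594.7 m/s

10594.7


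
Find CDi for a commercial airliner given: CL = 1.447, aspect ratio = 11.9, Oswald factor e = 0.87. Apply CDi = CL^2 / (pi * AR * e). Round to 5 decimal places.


Step 1: CL^2 = 1.447^2 = 2.093809
Step 2: pi * AR * e = 3.14159 * 11.9 * 0.87 = 32.524909
Step 3: CDi = 2.093809 / 32.524909 = 0.06438

0.06438


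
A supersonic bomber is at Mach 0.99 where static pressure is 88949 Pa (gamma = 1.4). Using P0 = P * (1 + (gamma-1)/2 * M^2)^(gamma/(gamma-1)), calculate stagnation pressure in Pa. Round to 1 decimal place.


Step 1: (gamma-1)/2 * M^2 = 0.2 * 0.9801 = 0.19602
Step 2: 1 + 0.19602 = 1.19602
Step 3: Exponent gamma/(gamma-1) = 3.5
Step 4: P0 = 88949 * 1.19602^3.5 = 166427.7 Pa

166427.7


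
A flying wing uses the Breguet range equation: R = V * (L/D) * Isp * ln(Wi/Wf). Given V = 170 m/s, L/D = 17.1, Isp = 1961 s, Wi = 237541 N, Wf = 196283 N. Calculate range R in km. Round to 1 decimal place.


Step 1: Coefficient = V * (L/D) * Isp = 170 * 17.1 * 1961 = 5700627.0 m
Step 2: Wi/Wf = 237541 / 196283 = 1.210197
Step 3: ln(1.210197) = 0.190783
Step 4: R = 5700627.0 * 0.190783 = 1087581.3 m = 1087.6 km

1087.6


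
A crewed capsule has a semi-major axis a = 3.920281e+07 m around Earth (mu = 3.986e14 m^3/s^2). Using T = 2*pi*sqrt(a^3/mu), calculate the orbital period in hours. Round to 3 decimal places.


Step 1: a^3 / mu = 6.024924e+22 / 3.986e14 = 1.511521e+08
Step 2: sqrt(1.511521e+08) = 12294.3946 s
Step 3: T = 2*pi * 12294.3946 = 77247.96 s
Step 4: T in hours = 77247.96 / 3600 = 21.458 hours

21.458


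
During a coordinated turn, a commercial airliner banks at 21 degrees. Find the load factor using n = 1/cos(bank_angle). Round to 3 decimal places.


Step 1: Convert 21 degrees to radians = 0.366519
Step 2: cos(21 deg) = 0.93358
Step 3: n = 1 / 0.93358 = 1.071

1.071


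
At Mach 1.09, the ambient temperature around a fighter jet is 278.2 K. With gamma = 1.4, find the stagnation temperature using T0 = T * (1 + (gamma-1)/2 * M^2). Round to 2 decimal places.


Step 1: (gamma-1)/2 = 0.2
Step 2: M^2 = 1.1881
Step 3: 1 + 0.2 * 1.1881 = 1.23762
Step 4: T0 = 278.2 * 1.23762 = 344.31 K

344.31


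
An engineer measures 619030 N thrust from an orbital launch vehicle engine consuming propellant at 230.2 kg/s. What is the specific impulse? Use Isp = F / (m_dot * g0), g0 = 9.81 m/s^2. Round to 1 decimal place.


Step 1: m_dot * g0 = 230.2 * 9.81 = 2258.26
Step 2: Isp = 619030 / 2258.26 = 274.1 s

274.1


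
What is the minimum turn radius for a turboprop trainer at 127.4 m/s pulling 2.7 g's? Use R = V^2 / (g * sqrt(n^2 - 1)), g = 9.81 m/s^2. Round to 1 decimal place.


Step 1: V^2 = 127.4^2 = 16230.76
Step 2: n^2 - 1 = 2.7^2 - 1 = 6.29
Step 3: sqrt(6.29) = 2.507987
Step 4: R = 16230.76 / (9.81 * 2.507987) = 659.7 m

659.7


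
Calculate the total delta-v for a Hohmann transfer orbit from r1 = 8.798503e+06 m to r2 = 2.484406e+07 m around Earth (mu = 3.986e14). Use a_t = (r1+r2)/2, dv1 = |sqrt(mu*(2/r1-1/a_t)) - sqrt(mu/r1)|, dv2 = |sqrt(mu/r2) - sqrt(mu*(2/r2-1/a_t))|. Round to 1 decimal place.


Step 1: Transfer semi-major axis a_t = (8.798503e+06 + 2.484406e+07) / 2 = 1.682128e+07 m
Step 2: v1 (circular at r1) = sqrt(mu/r1) = 6730.76 m/s
Step 3: v_t1 = sqrt(mu*(2/r1 - 1/a_t)) = 8179.86 m/s
Step 4: dv1 = |8179.86 - 6730.76| = 1449.1 m/s
Step 5: v2 (circular at r2) = 4005.51 m/s, v_t2 = 2896.89 m/s
Step 6: dv2 = |4005.51 - 2896.89| = 1108.61 m/s
Step 7: Total delta-v = 1449.1 + 1108.61 = 2557.7 m/s

2557.7


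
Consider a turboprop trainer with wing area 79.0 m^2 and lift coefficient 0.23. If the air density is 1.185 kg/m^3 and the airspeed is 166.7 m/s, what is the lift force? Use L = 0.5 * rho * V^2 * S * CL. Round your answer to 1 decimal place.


Step 1: Calculate dynamic pressure q = 0.5 * 1.185 * 166.7^2 = 0.5 * 1.185 * 27788.89 = 16464.9173 Pa
Step 2: Multiply by wing area and lift coefficient: L = 16464.9173 * 79.0 * 0.23
Step 3: L = 1300728.4687 * 0.23 = 299167.5 N

299167.5


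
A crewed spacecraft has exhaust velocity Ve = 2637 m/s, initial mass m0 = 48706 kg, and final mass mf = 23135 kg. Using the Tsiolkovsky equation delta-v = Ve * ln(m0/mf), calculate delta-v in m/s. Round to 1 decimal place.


Step 1: Mass ratio m0/mf = 48706 / 23135 = 2.105295
Step 2: ln(2.105295) = 0.744456
Step 3: delta-v = 2637 * 0.744456 = 1963.1 m/s

1963.1


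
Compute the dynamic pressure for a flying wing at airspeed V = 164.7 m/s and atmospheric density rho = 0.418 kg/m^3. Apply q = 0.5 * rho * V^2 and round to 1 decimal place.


Step 1: V^2 = 164.7^2 = 27126.09
Step 2: q = 0.5 * 0.418 * 27126.09
Step 3: q = 5669.4 Pa

5669.4


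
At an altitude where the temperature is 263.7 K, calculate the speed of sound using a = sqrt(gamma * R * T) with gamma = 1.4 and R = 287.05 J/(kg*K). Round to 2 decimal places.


Step 1: gamma * R * T = 1.4 * 287.05 * 263.7 = 105973.119
Step 2: a = sqrt(105973.119) = 325.54 m/s

325.54


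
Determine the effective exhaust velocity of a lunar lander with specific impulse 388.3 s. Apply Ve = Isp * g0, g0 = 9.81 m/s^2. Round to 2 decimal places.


Step 1: Ve = Isp * g0 = 388.3 * 9.81
Step 2: Ve = 3809.22 m/s

3809.22


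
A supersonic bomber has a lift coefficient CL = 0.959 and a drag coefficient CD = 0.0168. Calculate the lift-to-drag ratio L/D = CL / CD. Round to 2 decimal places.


Step 1: L/D = CL / CD = 0.959 / 0.0168
Step 2: L/D = 57.08

57.08


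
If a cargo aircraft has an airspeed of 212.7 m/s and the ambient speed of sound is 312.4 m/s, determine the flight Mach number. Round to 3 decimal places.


Step 1: M = V / a = 212.7 / 312.4
Step 2: M = 0.681

0.681


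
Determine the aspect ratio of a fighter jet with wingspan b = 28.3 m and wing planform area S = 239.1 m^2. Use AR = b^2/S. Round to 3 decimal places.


Step 1: b^2 = 28.3^2 = 800.89
Step 2: AR = 800.89 / 239.1 = 3.350

3.350


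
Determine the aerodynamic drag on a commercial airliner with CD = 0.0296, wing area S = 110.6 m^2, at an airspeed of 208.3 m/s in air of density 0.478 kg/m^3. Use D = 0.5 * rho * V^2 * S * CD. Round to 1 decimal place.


Step 1: Dynamic pressure q = 0.5 * 0.478 * 208.3^2 = 10369.9447 Pa
Step 2: Drag D = q * S * CD = 10369.9447 * 110.6 * 0.0296
Step 3: D = 33948.7 N

33948.7


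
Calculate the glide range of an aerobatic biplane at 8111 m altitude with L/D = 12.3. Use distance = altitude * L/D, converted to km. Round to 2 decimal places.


Step 1: Glide distance = altitude * L/D = 8111 * 12.3 = 99765.3 m
Step 2: Convert to km: 99765.3 / 1000 = 99.77 km

99.77


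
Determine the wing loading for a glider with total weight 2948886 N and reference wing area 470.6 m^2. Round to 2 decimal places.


Step 1: Wing loading = W / S = 2948886 / 470.6
Step 2: Wing loading = 6266.23 N/m^2

6266.23


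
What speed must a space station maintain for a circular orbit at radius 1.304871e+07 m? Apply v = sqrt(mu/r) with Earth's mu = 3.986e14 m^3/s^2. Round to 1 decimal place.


Step 1: mu / r = 3.986e14 / 1.304871e+07 = 30547080.8992
Step 2: v = sqrt(30547080.8992) = 5526.9 m/s

5526.9


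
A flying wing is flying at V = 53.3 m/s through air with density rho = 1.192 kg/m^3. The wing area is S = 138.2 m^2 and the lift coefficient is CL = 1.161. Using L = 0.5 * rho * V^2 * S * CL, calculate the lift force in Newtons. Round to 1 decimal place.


Step 1: Calculate dynamic pressure q = 0.5 * 1.192 * 53.3^2 = 0.5 * 1.192 * 2840.89 = 1693.1704 Pa
Step 2: Multiply by wing area and lift coefficient: L = 1693.1704 * 138.2 * 1.161
Step 3: L = 233996.1548 * 1.161 = 271669.5 N

271669.5


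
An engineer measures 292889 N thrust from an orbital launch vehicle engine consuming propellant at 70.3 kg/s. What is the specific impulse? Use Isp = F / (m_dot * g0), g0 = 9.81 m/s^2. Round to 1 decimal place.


Step 1: m_dot * g0 = 70.3 * 9.81 = 689.64
Step 2: Isp = 292889 / 689.64 = 424.7 s

424.7


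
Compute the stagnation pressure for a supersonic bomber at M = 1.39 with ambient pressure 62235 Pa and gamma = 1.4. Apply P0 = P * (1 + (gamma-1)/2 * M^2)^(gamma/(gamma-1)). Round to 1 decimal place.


Step 1: (gamma-1)/2 * M^2 = 0.2 * 1.9321 = 0.38642
Step 2: 1 + 0.38642 = 1.38642
Step 3: Exponent gamma/(gamma-1) = 3.5
Step 4: P0 = 62235 * 1.38642^3.5 = 195283.9 Pa

195283.9


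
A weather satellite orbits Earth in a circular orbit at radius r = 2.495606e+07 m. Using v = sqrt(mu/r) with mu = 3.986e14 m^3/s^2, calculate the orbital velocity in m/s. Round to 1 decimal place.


Step 1: mu / r = 3.986e14 / 2.495606e+07 = 15972072.5147
Step 2: v = sqrt(15972072.5147) = 3996.5 m/s

3996.5


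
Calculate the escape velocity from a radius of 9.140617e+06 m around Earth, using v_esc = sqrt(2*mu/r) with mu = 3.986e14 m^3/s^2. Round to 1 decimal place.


Step 1: 2*mu/r = 2 * 3.986e14 / 9.140617e+06 = 87215119.0669
Step 2: v_esc = sqrt(87215119.0669) = 9338.9 m/s

9338.9


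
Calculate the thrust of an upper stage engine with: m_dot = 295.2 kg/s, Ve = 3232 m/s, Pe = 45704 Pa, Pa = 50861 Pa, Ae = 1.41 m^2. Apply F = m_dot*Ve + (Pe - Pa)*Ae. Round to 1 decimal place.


Step 1: Momentum thrust = m_dot * Ve = 295.2 * 3232 = 954086.4 N
Step 2: Pressure thrust = (Pe - Pa) * Ae = (45704 - 50861) * 1.41 = -7271.37 N
Step 3: Total thrust F = 954086.4 + -7271.37 = 946815.0 N

946815.0


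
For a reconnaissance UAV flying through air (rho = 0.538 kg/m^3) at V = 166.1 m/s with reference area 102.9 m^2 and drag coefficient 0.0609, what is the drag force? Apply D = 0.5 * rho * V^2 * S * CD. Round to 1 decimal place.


Step 1: Dynamic pressure q = 0.5 * 0.538 * 166.1^2 = 7421.4975 Pa
Step 2: Drag D = q * S * CD = 7421.4975 * 102.9 * 0.0609
Step 3: D = 46507.6 N

46507.6


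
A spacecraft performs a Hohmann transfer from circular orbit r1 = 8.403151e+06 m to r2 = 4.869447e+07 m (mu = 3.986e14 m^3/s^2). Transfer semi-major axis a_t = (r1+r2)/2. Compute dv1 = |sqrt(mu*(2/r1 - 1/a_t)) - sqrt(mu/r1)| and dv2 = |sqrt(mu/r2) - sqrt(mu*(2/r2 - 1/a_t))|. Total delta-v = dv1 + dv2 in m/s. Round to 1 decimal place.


Step 1: Transfer semi-major axis a_t = (8.403151e+06 + 4.869447e+07) / 2 = 2.854881e+07 m
Step 2: v1 (circular at r1) = sqrt(mu/r1) = 6887.28 m/s
Step 3: v_t1 = sqrt(mu*(2/r1 - 1/a_t)) = 8994.84 m/s
Step 4: dv1 = |8994.84 - 6887.28| = 2107.56 m/s
Step 5: v2 (circular at r2) = 2861.07 m/s, v_t2 = 1552.23 m/s
Step 6: dv2 = |2861.07 - 1552.23| = 1308.84 m/s
Step 7: Total delta-v = 2107.56 + 1308.84 = 3416.4 m/s

3416.4


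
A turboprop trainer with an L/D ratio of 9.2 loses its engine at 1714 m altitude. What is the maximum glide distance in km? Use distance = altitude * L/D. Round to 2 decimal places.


Step 1: Glide distance = altitude * L/D = 1714 * 9.2 = 15768.8 m
Step 2: Convert to km: 15768.8 / 1000 = 15.77 km

15.77


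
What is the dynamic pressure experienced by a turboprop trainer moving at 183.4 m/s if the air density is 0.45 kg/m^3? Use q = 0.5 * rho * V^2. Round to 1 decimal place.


Step 1: V^2 = 183.4^2 = 33635.56
Step 2: q = 0.5 * 0.45 * 33635.56
Step 3: q = 7568.0 Pa

7568.0


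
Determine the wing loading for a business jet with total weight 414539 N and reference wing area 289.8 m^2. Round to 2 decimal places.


Step 1: Wing loading = W / S = 414539 / 289.8
Step 2: Wing loading = 1430.43 N/m^2

1430.43


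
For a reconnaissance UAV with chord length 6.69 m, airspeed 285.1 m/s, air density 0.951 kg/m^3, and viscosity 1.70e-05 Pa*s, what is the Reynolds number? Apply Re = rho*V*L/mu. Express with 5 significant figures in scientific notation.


Step 1: Numerator = rho * V * L = 0.951 * 285.1 * 6.69 = 1813.860369
Step 2: Re = 1813.860369 / 1.70e-05
Step 3: Re = 1.0670e+08

1.0670e+08


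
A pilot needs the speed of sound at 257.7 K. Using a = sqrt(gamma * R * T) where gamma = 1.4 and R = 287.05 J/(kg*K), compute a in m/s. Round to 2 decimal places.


Step 1: gamma * R * T = 1.4 * 287.05 * 257.7 = 103561.899
Step 2: a = sqrt(103561.899) = 321.81 m/s

321.81


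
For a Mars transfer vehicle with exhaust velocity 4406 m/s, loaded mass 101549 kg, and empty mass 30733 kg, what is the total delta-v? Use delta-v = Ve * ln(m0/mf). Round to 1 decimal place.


Step 1: Mass ratio m0/mf = 101549 / 30733 = 3.304233
Step 2: ln(3.304233) = 1.195204
Step 3: delta-v = 4406 * 1.195204 = 5266.1 m/s

5266.1


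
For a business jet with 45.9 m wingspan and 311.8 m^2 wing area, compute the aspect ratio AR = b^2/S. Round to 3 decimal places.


Step 1: b^2 = 45.9^2 = 2106.81
Step 2: AR = 2106.81 / 311.8 = 6.757

6.757


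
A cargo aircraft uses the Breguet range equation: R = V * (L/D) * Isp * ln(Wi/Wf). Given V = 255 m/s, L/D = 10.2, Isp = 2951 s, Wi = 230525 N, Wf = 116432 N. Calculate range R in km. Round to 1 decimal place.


Step 1: Coefficient = V * (L/D) * Isp = 255 * 10.2 * 2951 = 7675551.0 m
Step 2: Wi/Wf = 230525 / 116432 = 1.979911
Step 3: ln(1.979911) = 0.683052
Step 4: R = 7675551.0 * 0.683052 = 5242799.7 m = 5242.8 km

5242.8


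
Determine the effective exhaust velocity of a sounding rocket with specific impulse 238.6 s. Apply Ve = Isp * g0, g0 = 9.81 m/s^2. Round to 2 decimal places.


Step 1: Ve = Isp * g0 = 238.6 * 9.81
Step 2: Ve = 2340.67 m/s

2340.67


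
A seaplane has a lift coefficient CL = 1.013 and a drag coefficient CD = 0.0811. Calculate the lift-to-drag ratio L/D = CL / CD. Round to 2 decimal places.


Step 1: L/D = CL / CD = 1.013 / 0.0811
Step 2: L/D = 12.49

12.49


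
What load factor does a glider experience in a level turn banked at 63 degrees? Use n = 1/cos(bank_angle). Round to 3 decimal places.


Step 1: Convert 63 degrees to radians = 1.099557
Step 2: cos(63 deg) = 0.45399
Step 3: n = 1 / 0.45399 = 2.203

2.203


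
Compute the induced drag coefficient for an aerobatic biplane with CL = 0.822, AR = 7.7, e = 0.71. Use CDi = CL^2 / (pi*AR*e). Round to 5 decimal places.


Step 1: CL^2 = 0.822^2 = 0.675684
Step 2: pi * AR * e = 3.14159 * 7.7 * 0.71 = 17.175087
Step 3: CDi = 0.675684 / 17.175087 = 0.03934

0.03934


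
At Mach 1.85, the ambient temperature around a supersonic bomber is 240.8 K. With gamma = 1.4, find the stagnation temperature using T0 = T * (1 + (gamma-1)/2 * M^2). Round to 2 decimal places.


Step 1: (gamma-1)/2 = 0.2
Step 2: M^2 = 3.4225
Step 3: 1 + 0.2 * 3.4225 = 1.6845
Step 4: T0 = 240.8 * 1.6845 = 405.63 K

405.63


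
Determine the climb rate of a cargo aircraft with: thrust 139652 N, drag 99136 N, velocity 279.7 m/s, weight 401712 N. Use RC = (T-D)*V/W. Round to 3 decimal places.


Step 1: Excess thrust = T - D = 139652 - 99136 = 40516 N
Step 2: Excess power = 40516 * 279.7 = 11332325.2 W
Step 3: RC = 11332325.2 / 401712 = 28.210 m/s

28.210


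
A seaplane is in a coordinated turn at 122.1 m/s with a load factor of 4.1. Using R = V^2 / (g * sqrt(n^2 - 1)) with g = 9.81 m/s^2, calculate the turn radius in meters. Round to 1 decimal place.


Step 1: V^2 = 122.1^2 = 14908.41
Step 2: n^2 - 1 = 4.1^2 - 1 = 15.81
Step 3: sqrt(15.81) = 3.976179
Step 4: R = 14908.41 / (9.81 * 3.976179) = 382.2 m

382.2


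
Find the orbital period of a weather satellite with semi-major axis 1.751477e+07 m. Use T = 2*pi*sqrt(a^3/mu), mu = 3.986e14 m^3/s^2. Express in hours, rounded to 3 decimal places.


Step 1: a^3 / mu = 5.372956e+21 / 3.986e14 = 1.347957e+07
Step 2: sqrt(1.347957e+07) = 3671.4533 s
Step 3: T = 2*pi * 3671.4533 = 23068.42 s
Step 4: T in hours = 23068.42 / 3600 = 6.408 hours

6.408


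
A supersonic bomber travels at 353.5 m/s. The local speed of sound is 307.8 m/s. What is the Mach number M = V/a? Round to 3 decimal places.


Step 1: M = V / a = 353.5 / 307.8
Step 2: M = 1.148

1.148


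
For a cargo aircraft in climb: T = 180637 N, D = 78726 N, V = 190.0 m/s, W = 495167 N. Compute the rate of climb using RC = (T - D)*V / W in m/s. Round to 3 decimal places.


Step 1: Excess thrust = T - D = 180637 - 78726 = 101911 N
Step 2: Excess power = 101911 * 190.0 = 19363090.0 W
Step 3: RC = 19363090.0 / 495167 = 39.104 m/s

39.104


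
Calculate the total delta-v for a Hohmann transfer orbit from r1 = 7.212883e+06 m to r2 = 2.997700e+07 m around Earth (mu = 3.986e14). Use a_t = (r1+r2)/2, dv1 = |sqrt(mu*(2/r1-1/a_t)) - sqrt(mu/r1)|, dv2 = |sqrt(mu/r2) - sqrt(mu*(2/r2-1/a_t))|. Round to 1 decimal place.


Step 1: Transfer semi-major axis a_t = (7.212883e+06 + 2.997700e+07) / 2 = 1.859494e+07 m
Step 2: v1 (circular at r1) = sqrt(mu/r1) = 7433.86 m/s
Step 3: v_t1 = sqrt(mu*(2/r1 - 1/a_t)) = 9438.67 m/s
Step 4: dv1 = |9438.67 - 7433.86| = 2004.81 m/s
Step 5: v2 (circular at r2) = 3646.49 m/s, v_t2 = 2271.08 m/s
Step 6: dv2 = |3646.49 - 2271.08| = 1375.41 m/s
Step 7: Total delta-v = 2004.81 + 1375.41 = 3380.2 m/s

3380.2


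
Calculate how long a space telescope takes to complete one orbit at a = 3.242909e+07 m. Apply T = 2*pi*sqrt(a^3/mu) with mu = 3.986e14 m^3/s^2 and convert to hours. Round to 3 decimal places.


Step 1: a^3 / mu = 3.410392e+22 / 3.986e14 = 8.555925e+07
Step 2: sqrt(8.555925e+07) = 9249.8246 s
Step 3: T = 2*pi * 9249.8246 = 58118.36 s
Step 4: T in hours = 58118.36 / 3600 = 16.144 hours

16.144


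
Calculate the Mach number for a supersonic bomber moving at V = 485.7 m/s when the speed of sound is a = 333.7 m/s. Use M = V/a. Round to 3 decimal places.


Step 1: M = V / a = 485.7 / 333.7
Step 2: M = 1.455

1.455


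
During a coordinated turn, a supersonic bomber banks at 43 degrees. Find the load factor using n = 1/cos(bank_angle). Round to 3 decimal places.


Step 1: Convert 43 degrees to radians = 0.750492
Step 2: cos(43 deg) = 0.731354
Step 3: n = 1 / 0.731354 = 1.367

1.367


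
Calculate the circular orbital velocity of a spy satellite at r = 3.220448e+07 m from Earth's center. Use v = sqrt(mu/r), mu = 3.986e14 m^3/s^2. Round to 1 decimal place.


Step 1: mu / r = 3.986e14 / 3.220448e+07 = 12377159.9479
Step 2: v = sqrt(12377159.9479) = 3518.1 m/s

3518.1


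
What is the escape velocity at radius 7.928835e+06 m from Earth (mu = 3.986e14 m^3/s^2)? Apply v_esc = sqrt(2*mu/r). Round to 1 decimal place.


Step 1: 2*mu/r = 2 * 3.986e14 / 7.928835e+06 = 100544405.3256
Step 2: v_esc = sqrt(100544405.3256) = 10027.2 m/s

10027.2


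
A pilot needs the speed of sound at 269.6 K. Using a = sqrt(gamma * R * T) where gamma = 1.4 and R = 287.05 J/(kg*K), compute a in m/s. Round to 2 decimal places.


Step 1: gamma * R * T = 1.4 * 287.05 * 269.6 = 108344.152
Step 2: a = sqrt(108344.152) = 329.16 m/s

329.16


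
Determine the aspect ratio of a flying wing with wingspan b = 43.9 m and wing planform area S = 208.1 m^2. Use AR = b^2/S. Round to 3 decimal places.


Step 1: b^2 = 43.9^2 = 1927.21
Step 2: AR = 1927.21 / 208.1 = 9.261

9.261


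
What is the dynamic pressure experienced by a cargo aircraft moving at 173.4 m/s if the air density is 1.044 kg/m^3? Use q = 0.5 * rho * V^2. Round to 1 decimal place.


Step 1: V^2 = 173.4^2 = 30067.56
Step 2: q = 0.5 * 1.044 * 30067.56
Step 3: q = 15695.3 Pa

15695.3


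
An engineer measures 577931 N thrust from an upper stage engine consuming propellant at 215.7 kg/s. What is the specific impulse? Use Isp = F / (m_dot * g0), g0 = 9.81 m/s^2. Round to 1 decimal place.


Step 1: m_dot * g0 = 215.7 * 9.81 = 2116.02
Step 2: Isp = 577931 / 2116.02 = 273.1 s

273.1


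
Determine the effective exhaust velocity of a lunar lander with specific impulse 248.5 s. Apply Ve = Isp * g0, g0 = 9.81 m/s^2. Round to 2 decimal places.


Step 1: Ve = Isp * g0 = 248.5 * 9.81
Step 2: Ve = 2437.79 m/s

2437.79


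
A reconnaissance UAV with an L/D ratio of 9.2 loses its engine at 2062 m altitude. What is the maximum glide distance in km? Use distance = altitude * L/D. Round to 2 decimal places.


Step 1: Glide distance = altitude * L/D = 2062 * 9.2 = 18970.4 m
Step 2: Convert to km: 18970.4 / 1000 = 18.97 km

18.97


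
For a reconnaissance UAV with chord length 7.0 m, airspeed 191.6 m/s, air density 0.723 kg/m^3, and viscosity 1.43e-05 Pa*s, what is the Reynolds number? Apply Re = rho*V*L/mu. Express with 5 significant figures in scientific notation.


Step 1: Numerator = rho * V * L = 0.723 * 191.6 * 7.0 = 969.6876
Step 2: Re = 969.6876 / 1.43e-05
Step 3: Re = 6.7810e+07

6.7810e+07


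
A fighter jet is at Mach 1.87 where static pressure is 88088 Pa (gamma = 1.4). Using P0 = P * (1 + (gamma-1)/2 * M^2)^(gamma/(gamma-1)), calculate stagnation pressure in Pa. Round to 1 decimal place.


Step 1: (gamma-1)/2 * M^2 = 0.2 * 3.4969 = 0.69938
Step 2: 1 + 0.69938 = 1.69938
Step 3: Exponent gamma/(gamma-1) = 3.5
Step 4: P0 = 88088 * 1.69938^3.5 = 563551.4 Pa

563551.4


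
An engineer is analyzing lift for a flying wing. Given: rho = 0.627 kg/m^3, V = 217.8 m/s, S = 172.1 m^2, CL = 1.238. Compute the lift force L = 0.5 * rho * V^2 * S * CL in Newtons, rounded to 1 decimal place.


Step 1: Calculate dynamic pressure q = 0.5 * 0.627 * 217.8^2 = 0.5 * 0.627 * 47436.84 = 14871.4493 Pa
Step 2: Multiply by wing area and lift coefficient: L = 14871.4493 * 172.1 * 1.238
Step 3: L = 2559376.4314 * 1.238 = 3168508.0 N

3168508.0


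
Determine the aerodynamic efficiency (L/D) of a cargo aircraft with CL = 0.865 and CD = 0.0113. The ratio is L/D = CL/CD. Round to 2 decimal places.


Step 1: L/D = CL / CD = 0.865 / 0.0113
Step 2: L/D = 76.55

76.55


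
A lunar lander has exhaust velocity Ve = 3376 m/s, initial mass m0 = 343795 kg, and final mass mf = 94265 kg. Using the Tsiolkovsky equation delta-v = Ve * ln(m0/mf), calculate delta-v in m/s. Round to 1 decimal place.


Step 1: Mass ratio m0/mf = 343795 / 94265 = 3.647112
Step 2: ln(3.647112) = 1.293936
Step 3: delta-v = 3376 * 1.293936 = 4368.3 m/s

4368.3


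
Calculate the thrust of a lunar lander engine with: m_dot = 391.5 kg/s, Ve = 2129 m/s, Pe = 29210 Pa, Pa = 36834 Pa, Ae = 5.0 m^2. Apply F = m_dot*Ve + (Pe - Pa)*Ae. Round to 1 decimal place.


Step 1: Momentum thrust = m_dot * Ve = 391.5 * 2129 = 833503.5 N
Step 2: Pressure thrust = (Pe - Pa) * Ae = (29210 - 36834) * 5.0 = -38120.0 N
Step 3: Total thrust F = 833503.5 + -38120.0 = 795383.5 N

795383.5


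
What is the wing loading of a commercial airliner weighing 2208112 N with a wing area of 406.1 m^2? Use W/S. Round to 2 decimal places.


Step 1: Wing loading = W / S = 2208112 / 406.1
Step 2: Wing loading = 5437.36 N/m^2

5437.36


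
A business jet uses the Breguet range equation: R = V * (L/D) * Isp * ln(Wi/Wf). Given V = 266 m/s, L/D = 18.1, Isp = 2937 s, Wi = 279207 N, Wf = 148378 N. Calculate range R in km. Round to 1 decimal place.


Step 1: Coefficient = V * (L/D) * Isp = 266 * 18.1 * 2937 = 14140480.2 m
Step 2: Wi/Wf = 279207 / 148378 = 1.881728
Step 3: ln(1.881728) = 0.63219
Step 4: R = 14140480.2 * 0.63219 = 8939475.4 m = 8939.5 km

8939.5


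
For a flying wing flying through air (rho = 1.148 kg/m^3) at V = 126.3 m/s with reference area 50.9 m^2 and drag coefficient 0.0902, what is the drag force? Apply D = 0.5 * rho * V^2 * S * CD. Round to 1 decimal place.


Step 1: Dynamic pressure q = 0.5 * 1.148 * 126.3^2 = 9156.2701 Pa
Step 2: Drag D = q * S * CD = 9156.2701 * 50.9 * 0.0902
Step 3: D = 42038.1 N

42038.1


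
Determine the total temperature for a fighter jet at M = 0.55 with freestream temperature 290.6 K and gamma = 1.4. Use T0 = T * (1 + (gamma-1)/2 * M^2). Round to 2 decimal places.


Step 1: (gamma-1)/2 = 0.2
Step 2: M^2 = 0.3025
Step 3: 1 + 0.2 * 0.3025 = 1.0605
Step 4: T0 = 290.6 * 1.0605 = 308.18 K

308.18


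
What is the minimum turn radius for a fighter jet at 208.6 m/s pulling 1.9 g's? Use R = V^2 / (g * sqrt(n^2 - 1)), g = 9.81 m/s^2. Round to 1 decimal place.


Step 1: V^2 = 208.6^2 = 43513.96
Step 2: n^2 - 1 = 1.9^2 - 1 = 2.61
Step 3: sqrt(2.61) = 1.615549
Step 4: R = 43513.96 / (9.81 * 1.615549) = 2745.6 m

2745.6


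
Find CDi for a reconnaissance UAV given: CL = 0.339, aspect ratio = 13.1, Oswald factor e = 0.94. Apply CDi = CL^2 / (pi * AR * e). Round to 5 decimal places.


Step 1: CL^2 = 0.339^2 = 0.114921
Step 2: pi * AR * e = 3.14159 * 13.1 * 0.94 = 38.685572
Step 3: CDi = 0.114921 / 38.685572 = 0.00297

0.00297


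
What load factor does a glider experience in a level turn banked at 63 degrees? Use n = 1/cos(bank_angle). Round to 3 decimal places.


Step 1: Convert 63 degrees to radians = 1.099557
Step 2: cos(63 deg) = 0.45399
Step 3: n = 1 / 0.45399 = 2.203

2.203


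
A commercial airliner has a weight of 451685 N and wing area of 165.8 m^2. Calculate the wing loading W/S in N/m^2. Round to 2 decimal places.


Step 1: Wing loading = W / S = 451685 / 165.8
Step 2: Wing loading = 2724.28 N/m^2

2724.28


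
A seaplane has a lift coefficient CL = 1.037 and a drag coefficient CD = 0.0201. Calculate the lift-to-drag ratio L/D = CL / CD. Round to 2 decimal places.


Step 1: L/D = CL / CD = 1.037 / 0.0201
Step 2: L/D = 51.59

51.59


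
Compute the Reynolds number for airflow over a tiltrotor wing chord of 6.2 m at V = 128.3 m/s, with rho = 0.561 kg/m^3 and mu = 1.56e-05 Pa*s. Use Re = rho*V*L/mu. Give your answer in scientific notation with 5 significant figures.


Step 1: Numerator = rho * V * L = 0.561 * 128.3 * 6.2 = 446.25306
Step 2: Re = 446.25306 / 1.56e-05
Step 3: Re = 2.8606e+07

2.8606e+07


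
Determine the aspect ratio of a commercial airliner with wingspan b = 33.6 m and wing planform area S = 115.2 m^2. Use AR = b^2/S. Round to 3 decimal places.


Step 1: b^2 = 33.6^2 = 1128.96
Step 2: AR = 1128.96 / 115.2 = 9.800

9.800


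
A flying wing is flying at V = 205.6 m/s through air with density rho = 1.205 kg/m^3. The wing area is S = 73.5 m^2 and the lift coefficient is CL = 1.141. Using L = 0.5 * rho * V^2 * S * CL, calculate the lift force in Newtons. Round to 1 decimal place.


Step 1: Calculate dynamic pressure q = 0.5 * 1.205 * 205.6^2 = 0.5 * 1.205 * 42271.36 = 25468.4944 Pa
Step 2: Multiply by wing area and lift coefficient: L = 25468.4944 * 73.5 * 1.141
Step 3: L = 1871934.3384 * 1.141 = 2135877.1 N

2135877.1


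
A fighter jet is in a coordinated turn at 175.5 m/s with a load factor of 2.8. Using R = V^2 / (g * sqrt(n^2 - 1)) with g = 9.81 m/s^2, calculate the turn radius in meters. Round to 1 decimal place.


Step 1: V^2 = 175.5^2 = 30800.25
Step 2: n^2 - 1 = 2.8^2 - 1 = 6.84
Step 3: sqrt(6.84) = 2.615339
Step 4: R = 30800.25 / (9.81 * 2.615339) = 1200.5 m

1200.5


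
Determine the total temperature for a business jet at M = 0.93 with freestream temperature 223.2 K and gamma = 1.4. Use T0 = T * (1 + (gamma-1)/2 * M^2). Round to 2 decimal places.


Step 1: (gamma-1)/2 = 0.2
Step 2: M^2 = 0.8649
Step 3: 1 + 0.2 * 0.8649 = 1.17298
Step 4: T0 = 223.2 * 1.17298 = 261.81 K

261.81


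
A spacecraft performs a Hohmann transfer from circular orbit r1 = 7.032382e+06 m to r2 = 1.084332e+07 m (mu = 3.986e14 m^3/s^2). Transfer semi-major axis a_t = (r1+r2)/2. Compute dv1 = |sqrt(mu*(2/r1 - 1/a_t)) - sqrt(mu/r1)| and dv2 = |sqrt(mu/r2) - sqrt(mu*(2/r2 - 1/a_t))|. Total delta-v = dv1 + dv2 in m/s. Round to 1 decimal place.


Step 1: Transfer semi-major axis a_t = (7.032382e+06 + 1.084332e+07) / 2 = 8.937851e+06 m
Step 2: v1 (circular at r1) = sqrt(mu/r1) = 7528.66 m/s
Step 3: v_t1 = sqrt(mu*(2/r1 - 1/a_t)) = 8292.43 m/s
Step 4: dv1 = |8292.43 - 7528.66| = 763.78 m/s
Step 5: v2 (circular at r2) = 6063.0 m/s, v_t2 = 5378.02 m/s
Step 6: dv2 = |6063.0 - 5378.02| = 684.98 m/s
Step 7: Total delta-v = 763.78 + 684.98 = 1448.8 m/s

1448.8


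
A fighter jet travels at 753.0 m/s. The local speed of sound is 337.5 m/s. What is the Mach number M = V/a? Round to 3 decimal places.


Step 1: M = V / a = 753.0 / 337.5
Step 2: M = 2.231

2.231


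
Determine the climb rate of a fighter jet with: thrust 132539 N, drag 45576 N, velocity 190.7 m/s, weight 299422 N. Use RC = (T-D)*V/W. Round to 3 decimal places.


Step 1: Excess thrust = T - D = 132539 - 45576 = 86963 N
Step 2: Excess power = 86963 * 190.7 = 16583844.1 W
Step 3: RC = 16583844.1 / 299422 = 55.386 m/s

55.386


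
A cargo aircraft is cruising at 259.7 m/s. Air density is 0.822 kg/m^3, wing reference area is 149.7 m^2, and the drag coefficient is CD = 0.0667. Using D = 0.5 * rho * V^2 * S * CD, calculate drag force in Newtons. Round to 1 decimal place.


Step 1: Dynamic pressure q = 0.5 * 0.822 * 259.7^2 = 27719.521 Pa
Step 2: Drag D = q * S * CD = 27719.521 * 149.7 * 0.0667
Step 3: D = 276779.1 N

276779.1


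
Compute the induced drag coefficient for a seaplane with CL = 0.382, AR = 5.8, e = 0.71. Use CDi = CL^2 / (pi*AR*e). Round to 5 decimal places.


Step 1: CL^2 = 0.382^2 = 0.145924
Step 2: pi * AR * e = 3.14159 * 5.8 * 0.71 = 12.937079
Step 3: CDi = 0.145924 / 12.937079 = 0.01128

0.01128


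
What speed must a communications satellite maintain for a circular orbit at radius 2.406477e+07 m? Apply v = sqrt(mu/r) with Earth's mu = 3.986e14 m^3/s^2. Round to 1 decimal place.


Step 1: mu / r = 3.986e14 / 2.406477e+07 = 16563632.2309
Step 2: v = sqrt(16563632.2309) = 4069.8 m/s

4069.8


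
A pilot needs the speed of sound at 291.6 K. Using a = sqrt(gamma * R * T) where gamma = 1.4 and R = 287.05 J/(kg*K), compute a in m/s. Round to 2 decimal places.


Step 1: gamma * R * T = 1.4 * 287.05 * 291.6 = 117185.292
Step 2: a = sqrt(117185.292) = 342.32 m/s

342.32


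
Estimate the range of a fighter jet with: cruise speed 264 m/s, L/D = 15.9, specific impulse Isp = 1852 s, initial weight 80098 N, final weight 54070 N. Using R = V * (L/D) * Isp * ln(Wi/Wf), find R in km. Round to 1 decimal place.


Step 1: Coefficient = V * (L/D) * Isp = 264 * 15.9 * 1852 = 7773955.2 m
Step 2: Wi/Wf = 80098 / 54070 = 1.481376
Step 3: ln(1.481376) = 0.392971
Step 4: R = 7773955.2 * 0.392971 = 3054941.9 m = 3054.9 km

3054.9


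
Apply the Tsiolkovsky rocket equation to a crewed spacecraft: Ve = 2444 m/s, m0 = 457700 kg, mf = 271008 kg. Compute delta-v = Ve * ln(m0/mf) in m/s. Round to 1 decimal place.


Step 1: Mass ratio m0/mf = 457700 / 271008 = 1.68888
Step 2: ln(1.68888) = 0.524066
Step 3: delta-v = 2444 * 0.524066 = 1280.8 m/s

1280.8


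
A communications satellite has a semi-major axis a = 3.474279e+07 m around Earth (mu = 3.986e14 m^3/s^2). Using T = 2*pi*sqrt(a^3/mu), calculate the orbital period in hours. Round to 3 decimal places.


Step 1: a^3 / mu = 4.193668e+22 / 3.986e14 = 1.052099e+08
Step 2: sqrt(1.052099e+08) = 10257.1898 s
Step 3: T = 2*pi * 10257.1898 = 64447.82 s
Step 4: T in hours = 64447.82 / 3600 = 17.902 hours

17.902


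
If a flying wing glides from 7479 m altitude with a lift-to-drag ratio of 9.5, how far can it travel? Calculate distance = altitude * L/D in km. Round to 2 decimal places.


Step 1: Glide distance = altitude * L/D = 7479 * 9.5 = 71050.5 m
Step 2: Convert to km: 71050.5 / 1000 = 71.05 km

71.05


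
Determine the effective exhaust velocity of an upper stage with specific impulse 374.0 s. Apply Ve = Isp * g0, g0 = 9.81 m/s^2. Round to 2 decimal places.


Step 1: Ve = Isp * g0 = 374.0 * 9.81
Step 2: Ve = 3668.94 m/s

3668.94


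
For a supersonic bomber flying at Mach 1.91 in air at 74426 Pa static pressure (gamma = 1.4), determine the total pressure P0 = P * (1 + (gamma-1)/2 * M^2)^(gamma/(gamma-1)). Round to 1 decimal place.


Step 1: (gamma-1)/2 * M^2 = 0.2 * 3.6481 = 0.72962
Step 2: 1 + 0.72962 = 1.72962
Step 3: Exponent gamma/(gamma-1) = 3.5
Step 4: P0 = 74426 * 1.72962^3.5 = 506468.1 Pa

506468.1


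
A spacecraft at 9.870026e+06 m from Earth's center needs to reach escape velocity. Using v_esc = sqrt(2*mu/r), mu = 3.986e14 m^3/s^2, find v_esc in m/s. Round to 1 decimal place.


Step 1: 2*mu/r = 2 * 3.986e14 / 9.870026e+06 = 80769797.3643
Step 2: v_esc = sqrt(80769797.3643) = 8987.2 m/s

8987.2


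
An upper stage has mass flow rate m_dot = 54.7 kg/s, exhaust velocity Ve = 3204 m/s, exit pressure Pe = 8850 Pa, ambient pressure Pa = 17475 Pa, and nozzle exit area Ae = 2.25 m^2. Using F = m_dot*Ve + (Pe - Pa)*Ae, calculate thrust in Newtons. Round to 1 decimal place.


Step 1: Momentum thrust = m_dot * Ve = 54.7 * 3204 = 175258.8 N
Step 2: Pressure thrust = (Pe - Pa) * Ae = (8850 - 17475) * 2.25 = -19406.25 N
Step 3: Total thrust F = 175258.8 + -19406.25 = 155852.6 N

155852.6


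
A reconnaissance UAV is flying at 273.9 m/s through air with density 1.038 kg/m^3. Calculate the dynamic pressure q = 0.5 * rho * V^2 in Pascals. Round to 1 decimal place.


Step 1: V^2 = 273.9^2 = 75021.21
Step 2: q = 0.5 * 1.038 * 75021.21
Step 3: q = 38936.0 Pa

38936.0


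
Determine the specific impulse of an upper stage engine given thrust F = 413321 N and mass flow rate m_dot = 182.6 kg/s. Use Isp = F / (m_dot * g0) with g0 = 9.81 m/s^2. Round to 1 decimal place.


Step 1: m_dot * g0 = 182.6 * 9.81 = 1791.31
Step 2: Isp = 413321 / 1791.31 = 230.7 s

230.7


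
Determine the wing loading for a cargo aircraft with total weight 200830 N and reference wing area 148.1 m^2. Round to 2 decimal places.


Step 1: Wing loading = W / S = 200830 / 148.1
Step 2: Wing loading = 1356.04 N/m^2

1356.04


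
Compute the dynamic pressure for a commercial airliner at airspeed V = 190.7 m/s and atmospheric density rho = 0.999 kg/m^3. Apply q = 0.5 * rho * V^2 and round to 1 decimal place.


Step 1: V^2 = 190.7^2 = 36366.49
Step 2: q = 0.5 * 0.999 * 36366.49
Step 3: q = 18165.1 Pa

18165.1


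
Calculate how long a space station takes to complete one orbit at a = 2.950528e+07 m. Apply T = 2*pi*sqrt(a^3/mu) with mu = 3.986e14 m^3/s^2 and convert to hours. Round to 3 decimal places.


Step 1: a^3 / mu = 2.568616e+22 / 3.986e14 = 6.444095e+07
Step 2: sqrt(6.444095e+07) = 8027.512 s
Step 3: T = 2*pi * 8027.512 = 50438.35 s
Step 4: T in hours = 50438.35 / 3600 = 14.011 hours

14.011


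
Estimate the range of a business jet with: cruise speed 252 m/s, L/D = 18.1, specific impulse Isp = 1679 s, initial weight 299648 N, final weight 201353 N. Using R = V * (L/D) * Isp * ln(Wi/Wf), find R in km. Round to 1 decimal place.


Step 1: Coefficient = V * (L/D) * Isp = 252 * 18.1 * 1679 = 7658254.8 m
Step 2: Wi/Wf = 299648 / 201353 = 1.488173
Step 3: ln(1.488173) = 0.397549
Step 4: R = 7658254.8 * 0.397549 = 3044530.5 m = 3044.5 km

3044.5


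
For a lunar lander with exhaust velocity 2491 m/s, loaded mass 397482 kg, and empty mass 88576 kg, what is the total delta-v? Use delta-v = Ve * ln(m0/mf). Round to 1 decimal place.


Step 1: Mass ratio m0/mf = 397482 / 88576 = 4.487468
Step 2: ln(4.487468) = 1.501289
Step 3: delta-v = 2491 * 1.501289 = 3739.7 m/s

3739.7


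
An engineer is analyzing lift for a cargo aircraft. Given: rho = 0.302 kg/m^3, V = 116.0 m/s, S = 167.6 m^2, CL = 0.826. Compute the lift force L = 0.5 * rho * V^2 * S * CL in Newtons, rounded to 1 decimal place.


Step 1: Calculate dynamic pressure q = 0.5 * 0.302 * 116.0^2 = 0.5 * 0.302 * 13456.0 = 2031.856 Pa
Step 2: Multiply by wing area and lift coefficient: L = 2031.856 * 167.6 * 0.826
Step 3: L = 340539.0656 * 0.826 = 281285.3 N

281285.3


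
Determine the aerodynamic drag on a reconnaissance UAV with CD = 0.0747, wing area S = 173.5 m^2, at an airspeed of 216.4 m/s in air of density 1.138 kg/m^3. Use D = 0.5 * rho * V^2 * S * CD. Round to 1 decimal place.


Step 1: Dynamic pressure q = 0.5 * 1.138 * 216.4^2 = 26645.6782 Pa
Step 2: Drag D = q * S * CD = 26645.6782 * 173.5 * 0.0747
Step 3: D = 345340.0 N

345340.0


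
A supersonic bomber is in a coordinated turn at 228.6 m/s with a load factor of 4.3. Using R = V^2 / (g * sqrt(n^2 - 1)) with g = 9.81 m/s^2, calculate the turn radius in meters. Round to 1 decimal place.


Step 1: V^2 = 228.6^2 = 52257.96
Step 2: n^2 - 1 = 4.3^2 - 1 = 17.49
Step 3: sqrt(17.49) = 4.182105
Step 4: R = 52257.96 / (9.81 * 4.182105) = 1273.8 m

1273.8


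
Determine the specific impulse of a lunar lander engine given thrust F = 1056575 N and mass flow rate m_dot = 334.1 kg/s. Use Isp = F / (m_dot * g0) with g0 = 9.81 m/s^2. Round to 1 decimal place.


Step 1: m_dot * g0 = 334.1 * 9.81 = 3277.52
Step 2: Isp = 1056575 / 3277.52 = 322.4 s

322.4


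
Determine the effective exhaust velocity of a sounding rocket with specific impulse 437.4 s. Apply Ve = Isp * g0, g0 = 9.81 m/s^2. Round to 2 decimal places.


Step 1: Ve = Isp * g0 = 437.4 * 9.81
Step 2: Ve = 4290.89 m/s

4290.89


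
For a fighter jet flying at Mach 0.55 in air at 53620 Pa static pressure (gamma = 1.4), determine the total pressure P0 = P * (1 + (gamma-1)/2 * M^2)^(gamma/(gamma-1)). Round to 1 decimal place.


Step 1: (gamma-1)/2 * M^2 = 0.2 * 0.3025 = 0.0605
Step 2: 1 + 0.0605 = 1.0605
Step 3: Exponent gamma/(gamma-1) = 3.5
Step 4: P0 = 53620 * 1.0605^3.5 = 65858.9 Pa

65858.9


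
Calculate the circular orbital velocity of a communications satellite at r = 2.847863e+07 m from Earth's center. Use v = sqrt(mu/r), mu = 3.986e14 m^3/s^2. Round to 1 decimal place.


Step 1: mu / r = 3.986e14 / 2.847863e+07 = 13996459.8016
Step 2: v = sqrt(13996459.8016) = 3741.2 m/s

3741.2


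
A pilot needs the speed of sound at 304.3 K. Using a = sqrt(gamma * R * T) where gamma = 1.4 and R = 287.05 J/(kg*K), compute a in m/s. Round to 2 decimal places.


Step 1: gamma * R * T = 1.4 * 287.05 * 304.3 = 122289.041
Step 2: a = sqrt(122289.041) = 349.70 m/s

349.70


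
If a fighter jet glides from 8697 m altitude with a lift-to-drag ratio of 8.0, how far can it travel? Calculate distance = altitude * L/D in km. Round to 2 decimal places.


Step 1: Glide distance = altitude * L/D = 8697 * 8.0 = 69576.0 m
Step 2: Convert to km: 69576.0 / 1000 = 69.58 km

69.58


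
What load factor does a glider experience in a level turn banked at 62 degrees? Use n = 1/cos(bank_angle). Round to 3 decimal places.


Step 1: Convert 62 degrees to radians = 1.082104
Step 2: cos(62 deg) = 0.469472
Step 3: n = 1 / 0.469472 = 2.130

2.130


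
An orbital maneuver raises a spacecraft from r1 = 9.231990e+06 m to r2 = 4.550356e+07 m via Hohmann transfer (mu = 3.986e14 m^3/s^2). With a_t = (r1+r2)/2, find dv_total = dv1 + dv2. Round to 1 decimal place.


Step 1: Transfer semi-major axis a_t = (9.231990e+06 + 4.550356e+07) / 2 = 2.736778e+07 m
Step 2: v1 (circular at r1) = sqrt(mu/r1) = 6570.84 m/s
Step 3: v_t1 = sqrt(mu*(2/r1 - 1/a_t)) = 8472.74 m/s
Step 4: dv1 = |8472.74 - 6570.84| = 1901.9 m/s
Step 5: v2 (circular at r2) = 2959.69 m/s, v_t2 = 1718.99 m/s
Step 6: dv2 = |2959.69 - 1718.99| = 1240.7 m/s
Step 7: Total delta-v = 1901.9 + 1240.7 = 3142.6 m/s

3142.6


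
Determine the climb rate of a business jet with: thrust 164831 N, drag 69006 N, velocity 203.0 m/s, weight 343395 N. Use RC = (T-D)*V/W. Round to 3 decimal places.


Step 1: Excess thrust = T - D = 164831 - 69006 = 95825 N
Step 2: Excess power = 95825 * 203.0 = 19452475.0 W
Step 3: RC = 19452475.0 / 343395 = 56.648 m/s

56.648


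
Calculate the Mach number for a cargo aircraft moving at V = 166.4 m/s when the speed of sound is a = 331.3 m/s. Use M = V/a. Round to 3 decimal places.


Step 1: M = V / a = 166.4 / 331.3
Step 2: M = 0.502

0.502
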